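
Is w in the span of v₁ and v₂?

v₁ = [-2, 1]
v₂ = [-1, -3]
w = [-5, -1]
Yes

Form the augmented matrix and row-reduce:
[v₁|v₂|w] = 
  [ -2,  -1,  -5]
  [  1,  -3,  -1]
R2 → R2 + (1/2)·R1
REF = 
  [  -2,   -1,   -5]
  [   0, -7/2, -7/2]

No row of the form [0 0 | nonzero], so the system is consistent. Back-substitution gives c₁ = 2, c₂ = 1: w = (2)·v₁ + (1)·v₂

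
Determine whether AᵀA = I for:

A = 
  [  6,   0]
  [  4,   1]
No

AᵀA = 
  [ 52,   4]
  [  4,   1]
≠ I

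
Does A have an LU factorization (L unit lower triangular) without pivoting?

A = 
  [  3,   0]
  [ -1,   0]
Yes.
A[1,1] = 3 ≠ 0, so Gaussian elimination proceeds without a row swap: multiplier ℓ₂₁ = (-1)/(3) = -1/3, and U[2,2] = 0 - (-1/3)(0) = 0.
L = 
  [   1,    0]
  [-1/3,    1]
U = 
  [  3,   0]
  [  0,   0]
Check row 2 of LU: [(-1/3)(3), (-1/3)(0) + 0] = [-1, 0] = row 2 of A ✓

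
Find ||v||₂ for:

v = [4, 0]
4

||v||₂ = √((4)² + (0)²) = √16 = 4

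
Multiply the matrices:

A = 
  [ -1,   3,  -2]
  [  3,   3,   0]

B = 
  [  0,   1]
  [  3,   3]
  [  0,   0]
A is 2×3 and B is 3×2, so AB is 2×2. Each entry is (row of A)·(column of B):
AB[1,1] = (-1)(0) + (3)(3) + (-2)(0) = 9
AB[1,2] = (-1)(1) + (3)(3) + (-2)(0) = 8
AB[2,1] = (3)(0) + (3)(3) + (0)(0) = 9
AB[2,2] = (3)(1) + (3)(3) + (0)(0) = 12

AB = 
  [  9,   8]
  [  9,  12]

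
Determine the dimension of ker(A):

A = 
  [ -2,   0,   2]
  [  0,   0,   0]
nullity(A) = 2

Row reduce:
(no row operations needed)
REF = 
  [ -2,   0,   2]
  [  0,   0,   0]
Pivot columns: 1 → 1 pivot.
rank(A) = 1, so nullity(A) = 3 - 1 = 2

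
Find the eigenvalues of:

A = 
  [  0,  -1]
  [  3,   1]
λ = (1 + i√11)/2, (1 - i√11)/2  (≈ 0.5 + 1.658i, 0.5 - 1.658i)

tr(A) = 1, det(A) = 3
Characteristic polynomial: λ² - tr(A)λ + det(A) = λ² - λ + 3
λ² - λ + 3 = 0  ⇒  λ = (1 ± √((-1)² - 4·(3)))/2 = (1 ± √(-11))/2
  = (1 + i√11)/2,  (1 - i√11)/2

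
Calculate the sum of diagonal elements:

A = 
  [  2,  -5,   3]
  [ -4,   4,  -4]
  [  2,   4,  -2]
4

tr(A) = 2 + 4 + -2 = 4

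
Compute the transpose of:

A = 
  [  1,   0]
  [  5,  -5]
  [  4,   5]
Aᵀ = 
  [  1,   5,   4]
  [  0,  -5,   5]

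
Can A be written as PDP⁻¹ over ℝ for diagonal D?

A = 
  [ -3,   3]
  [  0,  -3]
No

tr(A) = -6, det(A) = 9
Characteristic polynomial: λ² - tr(A)λ + det(A) = λ² + 6λ + 9
λ² + 6λ + 9 = (λ + 3)²
Eigenvalues: -3, -3
λ=-3: alg. mult. = 2, geom. mult. = 2 - rank(A - (-3)I) = 2 - 1 = 1
Sum of geometric multiplicities = 1 < n = 2, so there aren't enough independent eigenvectors.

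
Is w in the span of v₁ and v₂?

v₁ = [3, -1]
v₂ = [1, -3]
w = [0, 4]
Yes

Form the augmented matrix and row-reduce:
[v₁|v₂|w] = 
  [  3,   1,   0]
  [ -1,  -3,   4]
R2 → R2 + (1/3)·R1
REF = 
  [   3,    1,    0]
  [   0, -8/3,    4]

No row of the form [0 0 | nonzero], so the system is consistent. Back-substitution gives c₁ = 1/2, c₂ = -3/2: w = (1/2)·v₁ + (-3/2)·v₂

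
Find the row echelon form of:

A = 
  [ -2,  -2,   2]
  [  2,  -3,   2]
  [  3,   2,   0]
Row operations:
R2 → R2 + (1)·R1
R3 → R3 + (3/2)·R1
R3 → R3 - (1/5)·R2

Resulting echelon form:
REF = 
  [  -2,   -2,    2]
  [   0,   -5,    4]
  [   0,    0, 11/5]

Rank = 3 (number of non-zero pivot rows).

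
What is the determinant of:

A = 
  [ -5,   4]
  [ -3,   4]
For a 2×2 matrix, det = ad - bc = (-5)(4) - (4)(-3) = -8

det(A) = -8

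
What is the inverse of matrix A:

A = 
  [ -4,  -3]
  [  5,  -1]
det(A) = (-4)(-1) - (-3)(5) = 19
For a 2×2 matrix, A⁻¹ = (1/det(A)) · [[d, -b], [-c, a]]
    = (1/19) · [[-1, 3], [-5, -4]]

A⁻¹ = 
  [-1/19,  3/19]
  [-5/19, -4/19]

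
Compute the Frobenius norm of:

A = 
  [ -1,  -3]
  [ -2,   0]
||A||_F = 3.742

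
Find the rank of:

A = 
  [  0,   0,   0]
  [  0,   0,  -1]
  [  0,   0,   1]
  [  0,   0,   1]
rank(A) = 1

Row reduce:
Swap R1 ↔ R2
R3 → R3 + (1)·R1
R4 → R4 + (1)·R1
REF = 
  [  0,   0,  -1]
  [  0,   0,   0]
  [  0,   0,   0]
  [  0,   0,   0]
Pivot columns: 3 → 1 pivot.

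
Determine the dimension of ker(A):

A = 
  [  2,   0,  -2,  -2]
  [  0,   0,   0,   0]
nullity(A) = 3

Row reduce:
(no row operations needed)
REF = 
  [  2,   0,  -2,  -2]
  [  0,   0,   0,   0]
Pivot columns: 1 → 1 pivot.
rank(A) = 1, so nullity(A) = 4 - 1 = 3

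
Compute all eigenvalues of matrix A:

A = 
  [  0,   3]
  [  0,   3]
tr(A) = 3, det(A) = 0
Characteristic polynomial: λ² - tr(A)λ + det(A) = λ² - 3λ
λ² - 3λ = λ(λ - 3)

λ = 3, 0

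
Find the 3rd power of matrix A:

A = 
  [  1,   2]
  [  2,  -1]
A^3 = 
  [  5,  10]
  [ 10,  -5]

A² = A·A:
A²[1,1] = (1)(1) + (2)(2) = 5
A²[1,2] = (1)(2) + (2)(-1) = 0
A²[2,1] = (2)(1) + (-1)(2) = 0
A²[2,2] = (2)(2) + (-1)(-1) = 5
A² = 
  [  5,   0]
  [  0,   5]

A^3 = A^2·A:
A^3[1,1] = (5)(1) + (0)(2) = 5
A^3[1,2] = (5)(2) + (0)(-1) = 10
A^3[2,1] = (0)(1) + (5)(2) = 10
A^3[2,2] = (0)(2) + (5)(-1) = -5
A^3 = 
  [  5,  10]
  [ 10,  -5]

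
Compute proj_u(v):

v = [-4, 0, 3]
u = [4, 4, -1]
proj_u(v) = [-76/33, -76/33, 19/33]

v·u = (-4)(4) + (0)(4) + (3)(-1) = -19
u·u = (4)² + (4)² + (-1)² = 33
proj_u(v) = (v·u / u·u) × u = (-19/33) × u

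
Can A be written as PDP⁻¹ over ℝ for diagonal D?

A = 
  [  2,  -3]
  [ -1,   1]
Yes

tr(A) = 3, det(A) = -1
Characteristic polynomial: λ² - tr(A)λ + det(A) = λ² - 3λ - 1
λ² - 3λ - 1 = 0  ⇒  λ = (3 ± √((-3)² - 4·(-1)))/2 = (3 ± √(13))/2
  = (3 + √13)/2,  (3 - √13)/2
Eigenvalues: (3 + √13)/2, (3 - √13)/2  (≈ 3.303, -0.3028)
The two irrational eigenvalues are distinct (simple), so each has alg. mult. = geom. mult. = 1.
Sum of geometric multiplicities equals n, so A has n independent eigenvectors.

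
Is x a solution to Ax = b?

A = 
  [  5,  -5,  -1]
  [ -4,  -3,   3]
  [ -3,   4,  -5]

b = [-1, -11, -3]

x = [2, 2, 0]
No

Ax = [0, -14, 2] ≠ b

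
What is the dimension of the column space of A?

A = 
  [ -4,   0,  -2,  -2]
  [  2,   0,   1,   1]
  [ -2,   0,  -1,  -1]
dim(Col(A)) = 1

Row reduce:
R2 → R2 + (1/2)·R1
R3 → R3 - (1/2)·R1
REF = 
  [ -4,   0,  -2,  -2]
  [  0,   0,   0,   0]
  [  0,   0,   0,   0]
Pivot columns: 1 → 1 pivot.
dim(Col(A)) = number of pivot columns = 1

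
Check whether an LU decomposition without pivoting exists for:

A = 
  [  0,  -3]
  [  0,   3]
Yes.
The first column is zero, so A is already upper triangular: L = I, U = A.
L = 
  [  1,   0]
  [  0,   1]
U = 
  [  0,  -3]
  [  0,   3]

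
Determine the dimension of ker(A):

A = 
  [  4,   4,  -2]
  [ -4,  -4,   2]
nullity(A) = 2

Row reduce:
R2 → R2 + (1)·R1
REF = 
  [  4,   4,  -2]
  [  0,   0,   0]
Pivot columns: 1 → 1 pivot.
rank(A) = 1, so nullity(A) = 3 - 1 = 2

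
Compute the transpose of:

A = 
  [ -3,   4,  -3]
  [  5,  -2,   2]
Aᵀ = 
  [ -3,   5]
  [  4,  -2]
  [ -3,   2]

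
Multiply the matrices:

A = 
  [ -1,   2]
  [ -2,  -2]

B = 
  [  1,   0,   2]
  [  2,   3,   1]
AB = 
  [  3,   6,   0]
  [ -6,  -6,  -6]

A is 2×2 and B is 2×3, so AB is 2×3. Each entry is (row of A)·(column of B):
AB[1,1] = (-1)(1) + (2)(2) = 3
AB[1,2] = (-1)(0) + (2)(3) = 6
AB[1,3] = (-1)(2) + (2)(1) = 0
AB[2,1] = (-2)(1) + (-2)(2) = -6
AB[2,2] = (-2)(0) + (-2)(3) = -6
AB[2,3] = (-2)(2) + (-2)(1) = -6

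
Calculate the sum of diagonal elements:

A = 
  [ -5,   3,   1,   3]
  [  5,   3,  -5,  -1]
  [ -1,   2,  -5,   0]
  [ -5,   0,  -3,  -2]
-9

tr(A) = -5 + 3 + -5 + -2 = -9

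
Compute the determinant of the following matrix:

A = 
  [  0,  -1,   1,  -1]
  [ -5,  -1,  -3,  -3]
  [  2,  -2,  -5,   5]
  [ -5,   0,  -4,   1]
Cofactor expansion along row 1: det(A) = a₁₁M₁₁ - a₁₂M₁₂ + a₁₃M₁₃ - a₁₄M₁₄

M₁₁ = det[[-1, -3, -3]; [-2, -5, 5]; [0, -4, 1]]
  = (-1)·((-5)(1) - (5)(-4)) - (-3)·((-2)(1) - (5)(0)) + (-3)·((-2)(-4) - (-5)(0))
  = (-1)(15) - (-3)(-2) + (-3)(8)
  = -45
M₁₂ = det[[-5, -3, -3]; [2, -5, 5]; [-5, -4, 1]]
  = (-5)·((-5)(1) - (5)(-4)) - (-3)·((2)(1) - (5)(-5)) + (-3)·((2)(-4) - (-5)(-5))
  = (-5)(15) - (-3)(27) + (-3)(-33)
  = 105
M₁₃ = det[[-5, -1, -3]; [2, -2, 5]; [-5, 0, 1]]
  = (-5)·((-2)(1) - (5)(0)) - (-1)·((2)(1) - (5)(-5)) + (-3)·((2)(0) - (-2)(-5))
  = (-5)(-2) - (-1)(27) + (-3)(-10)
  = 67
M₁₄ = det[[-5, -1, -3]; [2, -2, -5]; [-5, 0, -4]]
  = (-5)·((-2)(-4) - (-5)(0)) - (-1)·((2)(-4) - (-5)(-5)) + (-3)·((2)(0) - (-2)(-5))
  = (-5)(8) - (-1)(-33) + (-3)(-10)
  = -43

det(A) = (0)(-45) - (-1)(105) + (1)(67) - (-1)(-43) = 129

det(A) = 129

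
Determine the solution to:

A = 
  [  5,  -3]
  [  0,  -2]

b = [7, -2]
x = [2, 1]

Row reduce the augmented matrix [A|b]:
(already in echelon form)
REF = 
  [  5,  -3,   7]
  [  0,  -2,  -2]

Back-substitution:
x₂ = (-2) / (-2) = 1
x₁ = (7 - (-3)(1)) / 5 = 2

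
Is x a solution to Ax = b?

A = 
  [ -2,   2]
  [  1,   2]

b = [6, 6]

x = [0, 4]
No

Ax = [8, 8] ≠ b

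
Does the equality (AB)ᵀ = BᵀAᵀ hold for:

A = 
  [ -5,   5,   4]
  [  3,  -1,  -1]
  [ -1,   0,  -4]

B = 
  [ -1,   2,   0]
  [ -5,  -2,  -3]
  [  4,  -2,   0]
Yes

(AB)ᵀ = 
  [ -4,  -2, -15]
  [-28,  10,   6]
  [-15,   3,   0]

BᵀAᵀ = 
  [ -4,  -2, -15]
  [-28,  10,   6]
  [-15,   3,   0]

Both sides are equal — this is the standard identity (AB)ᵀ = BᵀAᵀ, which holds for all A, B.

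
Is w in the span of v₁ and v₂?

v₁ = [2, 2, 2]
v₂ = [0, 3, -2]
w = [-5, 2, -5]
No

Form the augmented matrix and row-reduce:
[v₁|v₂|w] = 
  [  2,   0,  -5]
  [  2,   3,   2]
  [  2,  -2,  -5]
R2 → R2 - (1)·R1
R3 → R3 - (1)·R1
R3 → R3 + (2/3)·R2
REF = 
  [   2,    0,   -5]
  [   0,    3,    7]
  [   0,    0, 14/3]

Row 3 reads [0 0 | 14/3], i.e. 0 = 14/3, so the system is inconsistent and w ∉ span{v₁, v₂}.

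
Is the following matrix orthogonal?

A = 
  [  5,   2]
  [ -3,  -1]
No

AᵀA = 
  [ 34,  13]
  [ 13,   5]
≠ I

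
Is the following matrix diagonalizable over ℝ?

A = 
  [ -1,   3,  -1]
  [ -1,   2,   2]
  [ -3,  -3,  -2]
No

Characteristic polynomial: det(λI - A) = λ³ + λ² + 2λ + 35
By the rational root theorem any rational root is an integer dividing 35; none of those is a root, so p(λ) has no rational roots and hence (being an irreducible cubic) no repeated roots.
Discriminant of the cubic: Δ = -31983
Δ < 0 ⇒ one real eigenvalue and a complex-conjugate pair: λ ≈ -3.415, 1.208 + 2.965i, 1.208 - 2.965i
Has complex eigenvalues (not diagonalizable over ℝ).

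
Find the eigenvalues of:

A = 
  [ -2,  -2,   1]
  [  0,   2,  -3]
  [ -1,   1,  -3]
λ = -1, -1 + √3, -1 - √3  (≈ -1, 0.7321, -2.732)

Characteristic polynomial: det(λI - A) = λ³ + 3λ² - 2
Testing integer divisors of the constant term: p(-1) = 0, so (λ + 1) is a factor:
p(λ) = (λ + 1)(λ² + 2λ - 2)
λ² + 2λ - 2 = 0  ⇒  λ = (-2 ± √((2)² - 4·(-2)))/2 = (-2 ± √(12))/2
  = -1 + √3,  -1 - √3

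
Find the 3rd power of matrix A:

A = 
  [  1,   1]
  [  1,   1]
A^3 = 
  [  4,   4]
  [  4,   4]

A² = A·A:
A²[1,1] = (1)(1) + (1)(1) = 2
A²[1,2] = (1)(1) + (1)(1) = 2
A²[2,1] = (1)(1) + (1)(1) = 2
A²[2,2] = (1)(1) + (1)(1) = 2
A² = 
  [  2,   2]
  [  2,   2]

A^3 = A^2·A:
A^3[1,1] = (2)(1) + (2)(1) = 4
A^3[1,2] = (2)(1) + (2)(1) = 4
A^3[2,1] = (2)(1) + (2)(1) = 4
A^3[2,2] = (2)(1) + (2)(1) = 4
A^3 = 
  [  4,   4]
  [  4,   4]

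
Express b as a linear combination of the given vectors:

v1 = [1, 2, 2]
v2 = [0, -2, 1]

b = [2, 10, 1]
c1 = 2, c2 = -3

b = 2·v1 + -3·v2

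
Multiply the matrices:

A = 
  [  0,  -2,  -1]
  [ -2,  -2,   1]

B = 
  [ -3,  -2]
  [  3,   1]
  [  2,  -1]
AB = 
  [ -8,  -1]
  [  2,   1]

A is 2×3 and B is 3×2, so AB is 2×2. Each entry is (row of A)·(column of B):
AB[1,1] = (0)(-3) + (-2)(3) + (-1)(2) = -8
AB[1,2] = (0)(-2) + (-2)(1) + (-1)(-1) = -1
AB[2,1] = (-2)(-3) + (-2)(3) + (1)(2) = 2
AB[2,2] = (-2)(-2) + (-2)(1) + (1)(-1) = 1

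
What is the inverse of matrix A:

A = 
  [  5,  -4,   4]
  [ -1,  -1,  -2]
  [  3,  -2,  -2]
det(A) = (5)·((-1)(-2) - (-2)(-2)) - (-4)·((-1)(-2) - (-2)(3)) + (4)·((-1)(-2) - (-1)(3))
  = (5)(-2) - (-4)(8) + (4)(5)
  = 42
det(A) = 42 ≠ 0, so A is invertible.

Cofactors Cᵢⱼ = (-1)ⁱ⁺ʲ·Mᵢⱼ:
C = 
  [ -2,  -8,   5]
  [-16, -22,  -2]
  [ 12,   6,  -9]

adj(A) = Cᵀ:
adj(A) = 
  [ -2, -16,  12]
  [ -8, -22,   6]
  [  5,  -2,  -9]

A⁻¹ = (1/42) · adj(A):
A⁻¹ = 
  [ -1/21,  -8/21,    2/7]
  [ -4/21, -11/21,    1/7]
  [  5/42,  -1/21,  -3/14]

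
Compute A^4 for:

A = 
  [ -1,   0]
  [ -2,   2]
A^4 = 
  [  1,   0]
  [-10,  16]

A² = A·A:
A²[1,1] = (-1)(-1) + (0)(-2) = 1
A²[1,2] = (-1)(0) + (0)(2) = 0
A²[2,1] = (-2)(-1) + (2)(-2) = -2
A²[2,2] = (-2)(0) + (2)(2) = 4
A² = 
  [  1,   0]
  [ -2,   4]

A^3 = A^2·A:
A^3[1,1] = (1)(-1) + (0)(-2) = -1
A^3[1,2] = (1)(0) + (0)(2) = 0
A^3[2,1] = (-2)(-1) + (4)(-2) = -6
A^3[2,2] = (-2)(0) + (4)(2) = 8
A^3 = 
  [ -1,   0]
  [ -6,   8]

A^4 = A^3·A:
A^4[1,1] = (-1)(-1) + (0)(-2) = 1
A^4[1,2] = (-1)(0) + (0)(2) = 0
A^4[2,1] = (-6)(-1) + (8)(-2) = -10
A^4[2,2] = (-6)(0) + (8)(2) = 16
A^4 = 
  [  1,   0]
  [-10,  16]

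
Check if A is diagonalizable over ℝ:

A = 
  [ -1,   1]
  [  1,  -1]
Yes

tr(A) = -2, det(A) = 0
Characteristic polynomial: λ² - tr(A)λ + det(A) = λ² + 2λ
λ² + 2λ = λ(λ + 2)
Eigenvalues: 0, -2
λ=-2: alg. mult. = 1, geom. mult. = 2 - rank(A - (-2)I) = 2 - 1 = 1
λ=0: alg. mult. = 1, geom. mult. = 2 - rank(A - (0)I) = 2 - 1 = 1
Sum of geometric multiplicities equals n, so A has n independent eigenvectors.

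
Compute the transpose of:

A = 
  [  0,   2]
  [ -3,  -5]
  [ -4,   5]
Aᵀ = 
  [  0,  -3,  -4]
  [  2,  -5,   5]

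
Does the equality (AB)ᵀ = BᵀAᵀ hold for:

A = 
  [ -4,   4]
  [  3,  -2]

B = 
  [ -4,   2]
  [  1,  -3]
Yes

(AB)ᵀ = 
  [ 20, -14]
  [-20,  12]

BᵀAᵀ = 
  [ 20, -14]
  [-20,  12]

Both sides are equal — this is the standard identity (AB)ᵀ = BᵀAᵀ, which holds for all A, B.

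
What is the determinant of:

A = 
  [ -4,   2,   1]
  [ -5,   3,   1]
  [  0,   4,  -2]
Cofactor expansion along row 1:
det(A) = (-4)·((3)(-2) - (1)(4)) - (2)·((-5)(-2) - (1)(0)) + (1)·((-5)(4) - (3)(0))
  = (-4)(-10) - (2)(10) + (1)(-20)
  = 0

det(A) = 0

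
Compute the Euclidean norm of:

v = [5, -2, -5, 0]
7.348

||v||₂ = √((5)² + (-2)² + (-5)² + (0)²) = √54 = 7.348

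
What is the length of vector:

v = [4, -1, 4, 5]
7.616

||v||₂ = √((4)² + (-1)² + (4)² + (5)²) = √58 = 7.616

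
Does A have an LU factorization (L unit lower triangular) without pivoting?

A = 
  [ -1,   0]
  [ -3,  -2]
Yes.
A[1,1] = -1 ≠ 0, so Gaussian elimination proceeds without a row swap: multiplier ℓ₂₁ = (-3)/(-1) = 3, and U[2,2] = -2 - (3)(0) = -2.
L = 
  [  1,   0]
  [  3,   1]
U = 
  [ -1,   0]
  [  0,  -2]
Check row 2 of LU: [(3)(-1), (3)(0) + (-2)] = [-3, -2] = row 2 of A ✓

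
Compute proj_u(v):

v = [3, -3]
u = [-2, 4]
v·u = (3)(-2) + (-3)(4) = -18
u·u = (-2)² + (4)² = 20
proj_u(v) = (v·u / u·u) × u = (-18/20) × u = (-9/10) × u

proj_u(v) = [9/5, -18/5]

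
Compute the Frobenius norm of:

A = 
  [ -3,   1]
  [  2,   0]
||A||_F = 3.742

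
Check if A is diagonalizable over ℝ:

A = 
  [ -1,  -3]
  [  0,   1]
Yes

tr(A) = 0, det(A) = -1
Characteristic polynomial: λ² - tr(A)λ + det(A) = λ² - 1
λ² - 1 = (λ + 1)(λ - 1)
Eigenvalues: 1, -1
λ=-1: alg. mult. = 1, geom. mult. = 2 - rank(A - (-1)I) = 2 - 1 = 1
λ=1: alg. mult. = 1, geom. mult. = 2 - rank(A - (1)I) = 2 - 1 = 1
Sum of geometric multiplicities equals n, so A has n independent eigenvectors.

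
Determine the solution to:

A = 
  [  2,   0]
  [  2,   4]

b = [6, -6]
Row reduce the augmented matrix [A|b]:
R2 → R2 - (1)·R1
REF = 
  [  2,   0,   6]
  [  0,   4, -12]

Back-substitution:
x₂ = (-12) / 4 = -3
x₁ = (6 - (0)(-3)) / 2 = 3

x = [3, -3]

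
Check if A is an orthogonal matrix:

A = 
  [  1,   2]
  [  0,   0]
No

AᵀA = 
  [  1,   2]
  [  2,   4]
≠ I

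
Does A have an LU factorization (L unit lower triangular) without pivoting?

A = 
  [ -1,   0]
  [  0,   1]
Yes.
A[1,1] = -1 ≠ 0, so Gaussian elimination proceeds without a row swap: multiplier ℓ₂₁ = (0)/(-1) = 0, and U[2,2] = 1 - (0)(0) = 1.
L = 
  [  1,   0]
  [  0,   1]
U = 
  [ -1,   0]
  [  0,   1]
Check row 2 of LU: [(0)(-1), (0)(0) + 1] = [0, 1] = row 2 of A ✓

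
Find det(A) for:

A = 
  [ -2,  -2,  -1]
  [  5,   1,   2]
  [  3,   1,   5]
Cofactor expansion along row 1:
det(A) = (-2)·((1)(5) - (2)(1)) - (-2)·((5)(5) - (2)(3)) + (-1)·((5)(1) - (1)(3))
  = (-2)(3) - (-2)(19) + (-1)(2)
  = 30

det(A) = 30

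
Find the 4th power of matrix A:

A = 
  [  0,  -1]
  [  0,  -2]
A^4 = 
  [  0,   8]
  [  0,  16]

A² = A·A:
A²[1,1] = (0)(0) + (-1)(0) = 0
A²[1,2] = (0)(-1) + (-1)(-2) = 2
A²[2,1] = (0)(0) + (-2)(0) = 0
A²[2,2] = (0)(-1) + (-2)(-2) = 4
A² = 
  [  0,   2]
  [  0,   4]

A^3 = A^2·A:
A^3[1,1] = (0)(0) + (2)(0) = 0
A^3[1,2] = (0)(-1) + (2)(-2) = -4
A^3[2,1] = (0)(0) + (4)(0) = 0
A^3[2,2] = (0)(-1) + (4)(-2) = -8
A^3 = 
  [  0,  -4]
  [  0,  -8]

A^4 = A^3·A:
A^4[1,1] = (0)(0) + (-4)(0) = 0
A^4[1,2] = (0)(-1) + (-4)(-2) = 8
A^4[2,1] = (0)(0) + (-8)(0) = 0
A^4[2,2] = (0)(-1) + (-8)(-2) = 16
A^4 = 
  [  0,   8]
  [  0,  16]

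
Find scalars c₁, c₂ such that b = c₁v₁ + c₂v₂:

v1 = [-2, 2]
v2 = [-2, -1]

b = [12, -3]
c1 = -3, c2 = -3

b = -3·v1 + -3·v2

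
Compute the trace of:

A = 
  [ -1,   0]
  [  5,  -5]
-6

tr(A) = -1 + -5 = -6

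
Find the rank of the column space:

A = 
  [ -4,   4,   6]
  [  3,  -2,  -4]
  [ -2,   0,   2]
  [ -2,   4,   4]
Row reduce:
R2 → R2 + (3/4)·R1
R3 → R3 - (1/2)·R1
R4 → R4 - (1/2)·R1
R3 → R3 + (2)·R2
R4 → R4 - (2)·R2
REF = 
  [ -4,   4,   6]
  [  0,   1, 1/2]
  [  0,   0,   0]
  [  0,   0,   0]
Pivot columns: 1, 2 → 2 pivots.
dim(Col(A)) = number of pivot columns = 2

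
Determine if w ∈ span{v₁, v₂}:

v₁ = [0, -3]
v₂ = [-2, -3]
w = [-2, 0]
Yes

Form the augmented matrix and row-reduce:
[v₁|v₂|w] = 
  [  0,  -2,  -2]
  [ -3,  -3,   0]
Swap R1 ↔ R2
REF = 
  [ -3,  -3,   0]
  [  0,  -2,  -2]

No row of the form [0 0 | nonzero], so the system is consistent. Back-substitution gives c₁ = -1, c₂ = 1: w = (-1)·v₁ + (1)·v₂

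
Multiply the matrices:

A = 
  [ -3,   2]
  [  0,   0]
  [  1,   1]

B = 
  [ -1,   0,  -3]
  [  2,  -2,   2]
AB = 
  [  7,  -4,  13]
  [  0,   0,   0]
  [  1,  -2,  -1]

A is 3×2 and B is 2×3, so AB is 3×3. Each entry is (row of A)·(column of B):
AB[1,1] = (-3)(-1) + (2)(2) = 7
AB[1,2] = (-3)(0) + (2)(-2) = -4
AB[1,3] = (-3)(-3) + (2)(2) = 13
AB[2,1] = (0)(-1) + (0)(2) = 0
AB[2,2] = (0)(0) + (0)(-2) = 0
AB[2,3] = (0)(-3) + (0)(2) = 0
AB[3,1] = (1)(-1) + (1)(2) = 1
AB[3,2] = (1)(0) + (1)(-2) = -2
AB[3,3] = (1)(-3) + (1)(2) = -1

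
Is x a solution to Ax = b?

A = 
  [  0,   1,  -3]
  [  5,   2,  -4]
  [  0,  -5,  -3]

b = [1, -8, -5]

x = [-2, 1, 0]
Yes

Ax = [1, -8, -5] = b ✓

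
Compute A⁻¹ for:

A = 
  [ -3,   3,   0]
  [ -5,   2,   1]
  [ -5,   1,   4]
det(A) = (-3)·((2)(4) - (1)(1)) - (3)·((-5)(4) - (1)(-5)) + (0)·((-5)(1) - (2)(-5))
  = (-3)(7) - (3)(-15) + (0)(5)
  = 24
det(A) = 24 ≠ 0, so A is invertible.

Cofactors Cᵢⱼ = (-1)ⁱ⁺ʲ·Mᵢⱼ:
C = 
  [  7,  15,   5]
  [-12, -12, -12]
  [  3,   3,   9]

adj(A) = Cᵀ:
adj(A) = 
  [  7, -12,   3]
  [ 15, -12,   3]
  [  5, -12,   9]

A⁻¹ = (1/24) · adj(A):
A⁻¹ = 
  [7/24, -1/2,  1/8]
  [ 5/8, -1/2,  1/8]
  [5/24, -1/2,  3/8]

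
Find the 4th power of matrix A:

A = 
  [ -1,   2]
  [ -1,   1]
A^4 = 
  [  1,   0]
  [  0,   1]

A² = A·A:
A²[1,1] = (-1)(-1) + (2)(-1) = -1
A²[1,2] = (-1)(2) + (2)(1) = 0
A²[2,1] = (-1)(-1) + (1)(-1) = 0
A²[2,2] = (-1)(2) + (1)(1) = -1
A² = 
  [ -1,   0]
  [  0,  -1]

A^3 = A^2·A:
A^3[1,1] = (-1)(-1) + (0)(-1) = 1
A^3[1,2] = (-1)(2) + (0)(1) = -2
A^3[2,1] = (0)(-1) + (-1)(-1) = 1
A^3[2,2] = (0)(2) + (-1)(1) = -1
A^3 = 
  [  1,  -2]
  [  1,  -1]

A^4 = A^3·A:
A^4[1,1] = (1)(-1) + (-2)(-1) = 1
A^4[1,2] = (1)(2) + (-2)(1) = 0
A^4[2,1] = (1)(-1) + (-1)(-1) = 0
A^4[2,2] = (1)(2) + (-1)(1) = 1
A^4 = 
  [  1,   0]
  [  0,   1]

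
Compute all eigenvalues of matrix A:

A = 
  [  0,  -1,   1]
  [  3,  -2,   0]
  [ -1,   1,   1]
λ = 1, -1 + i√3, -1 - i√3  (≈ 1, -1 + 1.732i, -1 - 1.732i)

Characteristic polynomial: det(λI - A) = λ³ + λ² + 2λ - 4
Testing integer divisors of the constant term: p(1) = 0, so (λ - 1) is a factor:
p(λ) = (λ - 1)(λ² + 2λ + 4)
λ² + 2λ + 4 = 0  ⇒  λ = (-2 ± √((2)² - 4·(4)))/2 = (-2 ± √(-12))/2
  = -1 + i√3,  -1 - i√3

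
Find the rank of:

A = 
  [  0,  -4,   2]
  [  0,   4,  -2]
Row reduce:
R2 → R2 + (1)·R1
REF = 
  [  0,  -4,   2]
  [  0,   0,   0]
Pivot columns: 2 → 1 pivot.

rank(A) = 1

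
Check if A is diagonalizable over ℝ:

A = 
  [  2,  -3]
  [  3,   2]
No

tr(A) = 4, det(A) = 13
Characteristic polynomial: λ² - tr(A)λ + det(A) = λ² - 4λ + 13
λ² - 4λ + 13 = 0  ⇒  λ = (4 ± √((-4)² - 4·(13)))/2 = (4 ± √(-36))/2
  = 2 + 3i,  2 - 3i
Eigenvalues: 2 + 3i, 2 - 3i  (≈ 2 + 3i, 2 - 3i)
Has complex eigenvalues (not diagonalizable over ℝ).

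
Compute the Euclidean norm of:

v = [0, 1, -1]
1.414

||v||₂ = √((0)² + (1)² + (-1)²) = √2 = 1.414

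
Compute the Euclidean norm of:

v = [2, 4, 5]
6.708

||v||₂ = √((2)² + (4)² + (5)²) = √45 = 6.708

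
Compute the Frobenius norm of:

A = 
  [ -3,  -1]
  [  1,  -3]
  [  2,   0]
||A||_F = 4.899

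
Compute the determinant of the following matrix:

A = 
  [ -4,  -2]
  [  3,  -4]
22

For a 2×2 matrix, det = ad - bc = (-4)(-4) - (-2)(3) = 22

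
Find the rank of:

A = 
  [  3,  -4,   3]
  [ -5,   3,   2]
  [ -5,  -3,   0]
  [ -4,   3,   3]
rank(A) = 3

Row reduce:
R2 → R2 + (5/3)·R1
R3 → R3 + (5/3)·R1
R4 → R4 + (4/3)·R1
R3 → R3 - (29/11)·R2
R4 → R4 - (7/11)·R2
R4 → R4 + (7/37)·R3
REF = 
  [      3,      -4,       3]
  [      0,   -11/3,       7]
  [      0,       0, -148/11]
  [      0,       0,       0]
Pivot columns: 1, 2, 3 → 3 pivots.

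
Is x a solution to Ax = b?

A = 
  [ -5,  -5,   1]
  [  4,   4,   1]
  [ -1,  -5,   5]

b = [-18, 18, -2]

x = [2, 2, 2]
Yes

Ax = [-18, 18, -2] = b ✓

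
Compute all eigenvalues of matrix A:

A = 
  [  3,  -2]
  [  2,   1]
λ = 2 + i√3, 2 - i√3  (≈ 2 + 1.732i, 2 - 1.732i)

tr(A) = 4, det(A) = 7
Characteristic polynomial: λ² - tr(A)λ + det(A) = λ² - 4λ + 7
λ² - 4λ + 7 = 0  ⇒  λ = (4 ± √((-4)² - 4·(7)))/2 = (4 ± √(-12))/2
  = 2 + i√3,  2 - i√3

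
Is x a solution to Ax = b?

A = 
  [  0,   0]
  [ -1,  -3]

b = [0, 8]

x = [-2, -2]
Yes

Ax = [0, 8] = b ✓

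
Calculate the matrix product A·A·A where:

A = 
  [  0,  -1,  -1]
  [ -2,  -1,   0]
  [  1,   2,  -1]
A² = A·A:
A²[1,1] = (0)(0) + (-1)(-2) + (-1)(1) = 1
A²[1,2] = (0)(-1) + (-1)(-1) + (-1)(2) = -1
A²[1,3] = (0)(-1) + (-1)(0) + (-1)(-1) = 1
A²[2,1] = (-2)(0) + (-1)(-2) + (0)(1) = 2
A²[2,2] = (-2)(-1) + (-1)(-1) + (0)(2) = 3
A²[2,3] = (-2)(-1) + (-1)(0) + (0)(-1) = 2
A²[3,1] = (1)(0) + (2)(-2) + (-1)(1) = -5
A²[3,2] = (1)(-1) + (2)(-1) + (-1)(2) = -5
A²[3,3] = (1)(-1) + (2)(0) + (-1)(-1) = 0
A² = 
  [  1,  -1,   1]
  [  2,   3,   2]
  [ -5,  -5,   0]

A^3 = A^2·A:
A^3[1,1] = (1)(0) + (-1)(-2) + (1)(1) = 3
A^3[1,2] = (1)(-1) + (-1)(-1) + (1)(2) = 2
A^3[1,3] = (1)(-1) + (-1)(0) + (1)(-1) = -2
A^3[2,1] = (2)(0) + (3)(-2) + (2)(1) = -4
A^3[2,2] = (2)(-1) + (3)(-1) + (2)(2) = -1
A^3[2,3] = (2)(-1) + (3)(0) + (2)(-1) = -4
A^3[3,1] = (-5)(0) + (-5)(-2) + (0)(1) = 10
A^3[3,2] = (-5)(-1) + (-5)(-1) + (0)(2) = 10
A^3[3,3] = (-5)(-1) + (-5)(0) + (0)(-1) = 5
A^3 = 
  [  3,   2,  -2]
  [ -4,  -1,  -4]
  [ 10,  10,   5]

Therefore
A^3 = 
  [  3,   2,  -2]
  [ -4,  -1,  -4]
  [ 10,  10,   5]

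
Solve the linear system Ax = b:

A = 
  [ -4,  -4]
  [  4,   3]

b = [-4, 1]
x = [-2, 3]

Row reduce the augmented matrix [A|b]:
R2 → R2 + (1)·R1
REF = 
  [ -4,  -4,  -4]
  [  0,  -1,  -3]

Back-substitution:
x₂ = (-3) / (-1) = 3
x₁ = (-4 - (-4)(3)) / (-4) = -2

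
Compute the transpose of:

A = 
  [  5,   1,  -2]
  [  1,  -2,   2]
Aᵀ = 
  [  5,   1]
  [  1,  -2]
  [ -2,   2]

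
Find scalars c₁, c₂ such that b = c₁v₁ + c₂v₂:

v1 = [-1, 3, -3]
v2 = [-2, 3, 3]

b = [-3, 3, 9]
c1 = -1, c2 = 2

b = -1·v1 + 2·v2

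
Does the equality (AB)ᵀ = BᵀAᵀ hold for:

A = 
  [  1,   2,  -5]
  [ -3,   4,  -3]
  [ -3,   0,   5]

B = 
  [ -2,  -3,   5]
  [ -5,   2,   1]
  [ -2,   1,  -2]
Yes

(AB)ᵀ = 
  [ -2,  -8,  -4]
  [ -4,  14,  14]
  [ 17,  -5, -25]

BᵀAᵀ = 
  [ -2,  -8,  -4]
  [ -4,  14,  14]
  [ 17,  -5, -25]

Both sides are equal — this is the standard identity (AB)ᵀ = BᵀAᵀ, which holds for all A, B.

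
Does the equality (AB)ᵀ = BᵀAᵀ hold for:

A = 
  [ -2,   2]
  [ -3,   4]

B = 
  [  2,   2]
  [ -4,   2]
Yes

(AB)ᵀ = 
  [-12, -22]
  [  0,   2]

BᵀAᵀ = 
  [-12, -22]
  [  0,   2]

Both sides are equal — this is the standard identity (AB)ᵀ = BᵀAᵀ, which holds for all A, B.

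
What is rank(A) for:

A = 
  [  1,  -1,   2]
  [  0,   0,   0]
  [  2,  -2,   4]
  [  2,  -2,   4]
rank(A) = 1

Row reduce:
R3 → R3 - (2)·R1
R4 → R4 - (2)·R1
REF = 
  [  1,  -1,   2]
  [  0,   0,   0]
  [  0,   0,   0]
  [  0,   0,   0]
Pivot columns: 1 → 1 pivot.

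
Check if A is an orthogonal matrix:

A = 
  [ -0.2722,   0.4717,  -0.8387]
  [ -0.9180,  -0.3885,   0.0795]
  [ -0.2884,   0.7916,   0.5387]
Yes

AᵀA = 
  [  1,  -0.0001,   0]
  [ -0.0001,   1.0001,  -0.0001]
  [  0,  -0.0001,   0.9999]
≈ I (equal to I up to the 4-dp rounding of the entries)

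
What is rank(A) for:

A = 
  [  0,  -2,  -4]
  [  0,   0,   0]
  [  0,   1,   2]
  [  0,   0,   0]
Row reduce:
R3 → R3 + (1/2)·R1
REF = 
  [  0,  -2,  -4]
  [  0,   0,   0]
  [  0,   0,   0]
  [  0,   0,   0]
Pivot columns: 2 → 1 pivot.

rank(A) = 1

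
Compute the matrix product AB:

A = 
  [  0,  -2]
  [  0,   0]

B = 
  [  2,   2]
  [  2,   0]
A is 2×2 and B is 2×2, so AB is 2×2. Each entry is (row of A)·(column of B):
AB[1,1] = (0)(2) + (-2)(2) = -4
AB[1,2] = (0)(2) + (-2)(0) = 0
AB[2,1] = (0)(2) + (0)(2) = 0
AB[2,2] = (0)(2) + (0)(0) = 0

AB = 
  [ -4,   0]
  [  0,   0]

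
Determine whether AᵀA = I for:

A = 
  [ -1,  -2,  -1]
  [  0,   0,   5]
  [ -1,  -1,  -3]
No

AᵀA = 
  [  2,   3,   4]
  [  3,   5,   5]
  [  4,   5,  35]
≠ I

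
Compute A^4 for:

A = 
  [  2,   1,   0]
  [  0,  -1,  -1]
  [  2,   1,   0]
A^4 = 
  [ 10,   3,  -2]
  [ -4,  -1,   1]
  [ 10,   3,  -2]

A² = A·A:
A²[1,1] = (2)(2) + (1)(0) + (0)(2) = 4
A²[1,2] = (2)(1) + (1)(-1) + (0)(1) = 1
A²[1,3] = (2)(0) + (1)(-1) + (0)(0) = -1
A²[2,1] = (0)(2) + (-1)(0) + (-1)(2) = -2
A²[2,2] = (0)(1) + (-1)(-1) + (-1)(1) = 0
A²[2,3] = (0)(0) + (-1)(-1) + (-1)(0) = 1
A²[3,1] = (2)(2) + (1)(0) + (0)(2) = 4
A²[3,2] = (2)(1) + (1)(-1) + (0)(1) = 1
A²[3,3] = (2)(0) + (1)(-1) + (0)(0) = -1
A² = 
  [  4,   1,  -1]
  [ -2,   0,   1]
  [  4,   1,  -1]

A^3 = A^2·A:
A^3[1,1] = (4)(2) + (1)(0) + (-1)(2) = 6
A^3[1,2] = (4)(1) + (1)(-1) + (-1)(1) = 2
A^3[1,3] = (4)(0) + (1)(-1) + (-1)(0) = -1
A^3[2,1] = (-2)(2) + (0)(0) + (1)(2) = -2
A^3[2,2] = (-2)(1) + (0)(-1) + (1)(1) = -1
A^3[2,3] = (-2)(0) + (0)(-1) + (1)(0) = 0
A^3[3,1] = (4)(2) + (1)(0) + (-1)(2) = 6
A^3[3,2] = (4)(1) + (1)(-1) + (-1)(1) = 2
A^3[3,3] = (4)(0) + (1)(-1) + (-1)(0) = -1
A^3 = 
  [  6,   2,  -1]
  [ -2,  -1,   0]
  [  6,   2,  -1]

A^4 = A^3·A:
A^4[1,1] = (6)(2) + (2)(0) + (-1)(2) = 10
A^4[1,2] = (6)(1) + (2)(-1) + (-1)(1) = 3
A^4[1,3] = (6)(0) + (2)(-1) + (-1)(0) = -2
A^4[2,1] = (-2)(2) + (-1)(0) + (0)(2) = -4
A^4[2,2] = (-2)(1) + (-1)(-1) + (0)(1) = -1
A^4[2,3] = (-2)(0) + (-1)(-1) + (0)(0) = 1
A^4[3,1] = (6)(2) + (2)(0) + (-1)(2) = 10
A^4[3,2] = (6)(1) + (2)(-1) + (-1)(1) = 3
A^4[3,3] = (6)(0) + (2)(-1) + (-1)(0) = -2
A^4 = 
  [ 10,   3,  -2]
  [ -4,  -1,   1]
  [ 10,   3,  -2]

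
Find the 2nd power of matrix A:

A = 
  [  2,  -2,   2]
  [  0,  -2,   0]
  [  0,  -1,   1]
A² = A·A:
A²[1,1] = (2)(2) + (-2)(0) + (2)(0) = 4
A²[1,2] = (2)(-2) + (-2)(-2) + (2)(-1) = -2
A²[1,3] = (2)(2) + (-2)(0) + (2)(1) = 6
A²[2,1] = (0)(2) + (-2)(0) + (0)(0) = 0
A²[2,2] = (0)(-2) + (-2)(-2) + (0)(-1) = 4
A²[2,3] = (0)(2) + (-2)(0) + (0)(1) = 0
A²[3,1] = (0)(2) + (-1)(0) + (1)(0) = 0
A²[3,2] = (0)(-2) + (-1)(-2) + (1)(-1) = 1
A²[3,3] = (0)(2) + (-1)(0) + (1)(1) = 1
A² = 
  [  4,  -2,   6]
  [  0,   4,   0]
  [  0,   1,   1]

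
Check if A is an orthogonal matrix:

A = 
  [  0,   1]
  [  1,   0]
Yes

AᵀA = 
  [  1,   0]
  [  0,   1]
= I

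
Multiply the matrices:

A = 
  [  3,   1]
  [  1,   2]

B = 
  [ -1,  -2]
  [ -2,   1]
A is 2×2 and B is 2×2, so AB is 2×2. Each entry is (row of A)·(column of B):
AB[1,1] = (3)(-1) + (1)(-2) = -5
AB[1,2] = (3)(-2) + (1)(1) = -5
AB[2,1] = (1)(-1) + (2)(-2) = -5
AB[2,2] = (1)(-2) + (2)(1) = 0

AB = 
  [ -5,  -5]
  [ -5,   0]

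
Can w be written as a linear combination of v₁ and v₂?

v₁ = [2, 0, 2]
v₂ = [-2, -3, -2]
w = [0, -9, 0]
Yes

Form the augmented matrix and row-reduce:
[v₁|v₂|w] = 
  [  2,  -2,   0]
  [  0,  -3,  -9]
  [  2,  -2,   0]
R3 → R3 - (1)·R1
REF = 
  [  2,  -2,   0]
  [  0,  -3,  -9]
  [  0,   0,   0]

No row of the form [0 0 | nonzero], so the system is consistent. Back-substitution gives c₁ = 3, c₂ = 3: w = (3)·v₁ + (3)·v₂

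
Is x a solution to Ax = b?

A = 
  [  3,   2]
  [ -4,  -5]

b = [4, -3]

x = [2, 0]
No

Ax = [6, -8] ≠ b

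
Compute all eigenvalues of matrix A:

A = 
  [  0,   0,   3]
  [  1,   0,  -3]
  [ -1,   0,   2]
λ = 0, 1 + i√2, 1 - i√2  (≈ 0, 1 + 1.414i, 1 - 1.414i)

Characteristic polynomial: det(λI - A) = λ³ - 2λ² + 3λ
The constant term is 0, so λ = 0 is a root: p(λ) = λ(λ² - 2λ + 3)
λ² - 2λ + 3 = 0  ⇒  λ = (2 ± √((-2)² - 4·(3)))/2 = (2 ± √(-8))/2
  = 1 + i√2,  1 - i√2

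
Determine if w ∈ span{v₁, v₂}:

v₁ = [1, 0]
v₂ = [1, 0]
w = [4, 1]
No

Form the augmented matrix and row-reduce:
[v₁|v₂|w] = 
  [  1,   1,   4]
  [  0,   0,   1]
(already in echelon form — no row operations needed)

Row 2 reads [0 0 | 1], i.e. 0 = 1, so the system is inconsistent and w ∉ span{v₁, v₂}.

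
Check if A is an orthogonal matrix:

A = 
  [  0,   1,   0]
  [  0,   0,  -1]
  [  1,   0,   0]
Yes

AᵀA = 
  [  1,   0,   0]
  [  0,   1,   0]
  [  0,   0,   1]
= I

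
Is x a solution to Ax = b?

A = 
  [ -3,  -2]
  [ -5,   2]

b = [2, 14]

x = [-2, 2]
Yes

Ax = [2, 14] = b ✓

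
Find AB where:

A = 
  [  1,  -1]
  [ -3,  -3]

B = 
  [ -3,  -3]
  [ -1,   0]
A is 2×2 and B is 2×2, so AB is 2×2. Each entry is (row of A)·(column of B):
AB[1,1] = (1)(-3) + (-1)(-1) = -2
AB[1,2] = (1)(-3) + (-1)(0) = -3
AB[2,1] = (-3)(-3) + (-3)(-1) = 12
AB[2,2] = (-3)(-3) + (-3)(0) = 9

AB = 
  [ -2,  -3]
  [ 12,   9]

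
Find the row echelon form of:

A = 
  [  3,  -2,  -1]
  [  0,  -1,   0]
Row operations:
No row operations needed (already in echelon form).

Resulting echelon form:
REF = 
  [  3,  -2,  -1]
  [  0,  -1,   0]

Rank = 2 (number of non-zero pivot rows).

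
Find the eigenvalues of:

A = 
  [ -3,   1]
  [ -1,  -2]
λ = (-5 + i√3)/2, (-5 - i√3)/2  (≈ -2.5 + 0.866i, -2.5 - 0.866i)

tr(A) = -5, det(A) = 7
Characteristic polynomial: λ² - tr(A)λ + det(A) = λ² + 5λ + 7
λ² + 5λ + 7 = 0  ⇒  λ = (-5 ± √((5)² - 4·(7)))/2 = (-5 ± √(-3))/2
  = (-5 + i√3)/2,  (-5 - i√3)/2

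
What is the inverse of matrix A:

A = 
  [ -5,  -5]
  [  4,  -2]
det(A) = (-5)(-2) - (-5)(4) = 30
For a 2×2 matrix, A⁻¹ = (1/det(A)) · [[d, -b], [-c, a]]
    = (1/30) · [[-2, 5], [-4, -5]]

A⁻¹ = 
  [-1/15,   1/6]
  [-2/15,  -1/6]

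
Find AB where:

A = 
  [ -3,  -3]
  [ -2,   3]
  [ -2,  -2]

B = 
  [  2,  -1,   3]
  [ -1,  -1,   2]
AB = 
  [ -3,   6, -15]
  [ -7,  -1,   0]
  [ -2,   4, -10]

A is 3×2 and B is 2×3, so AB is 3×3. Each entry is (row of A)·(column of B):
AB[1,1] = (-3)(2) + (-3)(-1) = -3
AB[1,2] = (-3)(-1) + (-3)(-1) = 6
AB[1,3] = (-3)(3) + (-3)(2) = -15
AB[2,1] = (-2)(2) + (3)(-1) = -7
AB[2,2] = (-2)(-1) + (3)(-1) = -1
AB[2,3] = (-2)(3) + (3)(2) = 0
AB[3,1] = (-2)(2) + (-2)(-1) = -2
AB[3,2] = (-2)(-1) + (-2)(-1) = 4
AB[3,3] = (-2)(3) + (-2)(2) = -10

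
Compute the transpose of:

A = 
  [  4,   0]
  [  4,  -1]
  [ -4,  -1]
Aᵀ = 
  [  4,   4,  -4]
  [  0,  -1,  -1]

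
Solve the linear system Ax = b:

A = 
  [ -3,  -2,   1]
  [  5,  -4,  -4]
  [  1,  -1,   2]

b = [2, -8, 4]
x = [0, 0, 2]

Row reduce the augmented matrix [A|b]:
R2 → R2 + (5/3)·R1
R3 → R3 + (1/3)·R1
R3 → R3 - (5/22)·R2
REF = 
  [   -3,    -2,     1,     2]
  [    0, -22/3,  -7/3, -14/3]
  [    0,     0, 63/22, 63/11]

Back-substitution:
x₃ = (63/11) / (63/22) = 2
x₂ = (-14/3 - (-7/3)(2)) / (-22/3) = 0
x₁ = (2 - (-2)(0) - (1)(2)) / (-3) = 0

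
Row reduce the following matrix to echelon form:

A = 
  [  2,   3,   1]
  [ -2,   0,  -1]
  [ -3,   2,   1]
Row operations:
R2 → R2 + (1)·R1
R3 → R3 + (3/2)·R1
R3 → R3 - (13/6)·R2

Resulting echelon form:
REF = 
  [  2,   3,   1]
  [  0,   3,   0]
  [  0,   0, 5/2]

Rank = 3 (number of non-zero pivot rows).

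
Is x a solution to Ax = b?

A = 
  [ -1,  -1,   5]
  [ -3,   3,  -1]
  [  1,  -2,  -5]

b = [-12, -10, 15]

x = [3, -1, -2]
Yes

Ax = [-12, -10, 15] = b ✓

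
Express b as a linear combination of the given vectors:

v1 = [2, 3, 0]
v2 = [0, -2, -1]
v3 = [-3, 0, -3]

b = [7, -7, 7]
c1 = -1, c2 = 2, c3 = -3

b = -1·v1 + 2·v2 + -3·v3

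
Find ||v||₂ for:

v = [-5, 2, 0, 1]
5.477

||v||₂ = √((-5)² + (2)² + (0)² + (1)²) = √30 = 5.477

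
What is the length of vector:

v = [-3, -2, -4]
5.385

||v||₂ = √((-3)² + (-2)² + (-4)²) = √29 = 5.385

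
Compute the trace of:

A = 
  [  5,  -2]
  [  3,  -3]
2

tr(A) = 5 + -3 = 2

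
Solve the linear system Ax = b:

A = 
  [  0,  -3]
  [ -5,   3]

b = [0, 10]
Row reduce the augmented matrix [A|b]:
Swap R1 ↔ R2
REF = 
  [ -5,   3,  10]
  [  0,  -3,   0]

Back-substitution:
x₂ = 0 / (-3) = 0
x₁ = (10 - (3)(0)) / (-5) = -2

x = [-2, 0]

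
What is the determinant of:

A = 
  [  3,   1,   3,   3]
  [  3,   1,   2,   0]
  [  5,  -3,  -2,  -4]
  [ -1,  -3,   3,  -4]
Cofactor expansion along row 1: det(A) = a₁₁M₁₁ - a₁₂M₁₂ + a₁₃M₁₃ - a₁₄M₁₄

M₁₁ = det[[1, 2, 0]; [-3, -2, -4]; [-3, 3, -4]]
  = (1)·((-2)(-4) - (-4)(3)) - (2)·((-3)(-4) - (-4)(-3)) + (0)·((-3)(3) - (-2)(-3))
  = (1)(20) - (2)(0) + (0)(-15)
  = 20
M₁₂ = det[[3, 2, 0]; [5, -2, -4]; [-1, 3, -4]]
  = (3)·((-2)(-4) - (-4)(3)) - (2)·((5)(-4) - (-4)(-1)) + (0)·((5)(3) - (-2)(-1))
  = (3)(20) - (2)(-24) + (0)(13)
  = 108
M₁₃ = det[[3, 1, 0]; [5, -3, -4]; [-1, -3, -4]]
  = (3)·((-3)(-4) - (-4)(-3)) - (1)·((5)(-4) - (-4)(-1)) + (0)·((5)(-3) - (-3)(-1))
  = (3)(0) - (1)(-24) + (0)(-18)
  = 24
M₁₄ = det[[3, 1, 2]; [5, -3, -2]; [-1, -3, 3]]
  = (3)·((-3)(3) - (-2)(-3)) - (1)·((5)(3) - (-2)(-1)) + (2)·((5)(-3) - (-3)(-1))
  = (3)(-15) - (1)(13) + (2)(-18)
  = -94

det(A) = (3)(20) - (1)(108) + (3)(24) - (3)(-94) = 306

det(A) = 306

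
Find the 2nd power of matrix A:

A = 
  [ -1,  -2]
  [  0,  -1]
A² = A·A:
A²[1,1] = (-1)(-1) + (-2)(0) = 1
A²[1,2] = (-1)(-2) + (-2)(-1) = 4
A²[2,1] = (0)(-1) + (-1)(0) = 0
A²[2,2] = (0)(-2) + (-1)(-1) = 1
A² = 
  [  1,   4]
  [  0,   1]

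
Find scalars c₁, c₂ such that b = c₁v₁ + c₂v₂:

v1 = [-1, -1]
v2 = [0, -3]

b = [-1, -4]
c1 = 1, c2 = 1

b = 1·v1 + 1·v2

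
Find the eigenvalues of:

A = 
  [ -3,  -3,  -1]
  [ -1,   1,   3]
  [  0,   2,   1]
λ = -1, √14, -√14  (≈ -1, 3.742, -3.742)

Characteristic polynomial: det(λI - A) = λ³ + λ² - 14λ - 14
Testing integer divisors of the constant term: p(-1) = 0, so (λ + 1) is a factor:
p(λ) = (λ + 1)(λ² - 14)
λ² - 14 = 0  ⇒  λ = (0 ± √((0)² - 4·(-14)))/2 = (0 ± √(56))/2
  = √14,  -√14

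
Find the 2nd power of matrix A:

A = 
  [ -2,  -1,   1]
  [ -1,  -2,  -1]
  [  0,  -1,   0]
A² = A·A:
A²[1,1] = (-2)(-2) + (-1)(-1) + (1)(0) = 5
A²[1,2] = (-2)(-1) + (-1)(-2) + (1)(-1) = 3
A²[1,3] = (-2)(1) + (-1)(-1) + (1)(0) = -1
A²[2,1] = (-1)(-2) + (-2)(-1) + (-1)(0) = 4
A²[2,2] = (-1)(-1) + (-2)(-2) + (-1)(-1) = 6
A²[2,3] = (-1)(1) + (-2)(-1) + (-1)(0) = 1
A²[3,1] = (0)(-2) + (-1)(-1) + (0)(0) = 1
A²[3,2] = (0)(-1) + (-1)(-2) + (0)(-1) = 2
A²[3,3] = (0)(1) + (-1)(-1) + (0)(0) = 1
A² = 
  [  5,   3,  -1]
  [  4,   6,   1]
  [  1,   2,   1]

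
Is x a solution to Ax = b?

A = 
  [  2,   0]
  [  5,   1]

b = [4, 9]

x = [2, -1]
Yes

Ax = [4, 9] = b ✓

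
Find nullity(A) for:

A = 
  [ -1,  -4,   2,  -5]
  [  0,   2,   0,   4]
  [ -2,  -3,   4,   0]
nullity(A) = 2

Row reduce:
R3 → R3 - (2)·R1
R3 → R3 - (5/2)·R2
REF = 
  [ -1,  -4,   2,  -5]
  [  0,   2,   0,   4]
  [  0,   0,   0,   0]
Pivot columns: 1, 2 → 2 pivots.
rank(A) = 2, so nullity(A) = 4 - 2 = 2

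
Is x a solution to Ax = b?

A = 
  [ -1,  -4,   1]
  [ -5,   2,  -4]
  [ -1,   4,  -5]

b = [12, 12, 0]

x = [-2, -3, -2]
Yes

Ax = [12, 12, 0] = b ✓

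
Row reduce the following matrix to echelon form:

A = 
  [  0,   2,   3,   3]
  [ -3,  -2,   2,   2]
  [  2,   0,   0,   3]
Row operations:
Swap R1 ↔ R2
R3 → R3 + (2/3)·R1
R3 → R3 + (2/3)·R2

Resulting echelon form:
REF = 
  [  -3,   -2,    2,    2]
  [   0,    2,    3,    3]
  [   0,    0, 10/3, 19/3]

Rank = 3 (number of non-zero pivot rows).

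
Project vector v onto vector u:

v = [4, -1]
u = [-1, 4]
v·u = (4)(-1) + (-1)(4) = -8
u·u = (-1)² + (4)² = 17
proj_u(v) = (v·u / u·u) × u = (-8/17) × u

proj_u(v) = [8/17, -32/17]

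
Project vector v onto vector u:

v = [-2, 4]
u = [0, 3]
v·u = (-2)(0) + (4)(3) = 12
u·u = (0)² + (3)² = 9
proj_u(v) = (v·u / u·u) × u = (12/9) × u = (4/3) × u

proj_u(v) = [0, 4]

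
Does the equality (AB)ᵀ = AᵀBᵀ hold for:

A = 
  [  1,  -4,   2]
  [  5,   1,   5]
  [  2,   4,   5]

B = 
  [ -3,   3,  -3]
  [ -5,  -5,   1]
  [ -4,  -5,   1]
No

(AB)ᵀ = 
  [  9, -40, -46]
  [ 13, -15, -39]
  [ -5,  -9,   3]

AᵀBᵀ = 
  [  6, -28, -27]
  [  3,  19,  15]
  [ -6, -30, -28]

The two matrices differ, so (AB)ᵀ ≠ AᵀBᵀ in general. The correct identity is (AB)ᵀ = BᵀAᵀ.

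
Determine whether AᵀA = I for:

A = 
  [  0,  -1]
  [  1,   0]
Yes

AᵀA = 
  [  1,   0]
  [  0,   1]
= I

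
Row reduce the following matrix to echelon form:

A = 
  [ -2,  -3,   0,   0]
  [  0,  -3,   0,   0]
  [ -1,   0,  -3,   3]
Row operations:
R3 → R3 - (1/2)·R1
R3 → R3 + (1/2)·R2

Resulting echelon form:
REF = 
  [ -2,  -3,   0,   0]
  [  0,  -3,   0,   0]
  [  0,   0,  -3,   3]

Rank = 3 (number of non-zero pivot rows).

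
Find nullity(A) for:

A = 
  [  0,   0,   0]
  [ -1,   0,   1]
nullity(A) = 2

Row reduce:
Swap R1 ↔ R2
REF = 
  [ -1,   0,   1]
  [  0,   0,   0]
Pivot columns: 1 → 1 pivot.
rank(A) = 1, so nullity(A) = 3 - 1 = 2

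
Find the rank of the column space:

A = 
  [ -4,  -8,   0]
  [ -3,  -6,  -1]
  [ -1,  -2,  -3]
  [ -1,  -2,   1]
dim(Col(A)) = 2

Row reduce:
R2 → R2 - (3/4)·R1
R3 → R3 - (1/4)·R1
R4 → R4 - (1/4)·R1
R3 → R3 - (3)·R2
R4 → R4 + (1)·R2
REF = 
  [ -4,  -8,   0]
  [  0,   0,  -1]
  [  0,   0,   0]
  [  0,   0,   0]
Pivot columns: 1, 3 → 2 pivots.
dim(Col(A)) = number of pivot columns = 2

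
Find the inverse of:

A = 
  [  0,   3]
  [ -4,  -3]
det(A) = (0)(-3) - (3)(-4) = 12
For a 2×2 matrix, A⁻¹ = (1/det(A)) · [[d, -b], [-c, a]]
    = (1/12) · [[-3, -3], [4, 0]]

A⁻¹ = 
  [-1/4, -1/4]
  [ 1/3,    0]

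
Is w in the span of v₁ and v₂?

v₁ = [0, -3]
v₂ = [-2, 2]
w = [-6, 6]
Yes

Form the augmented matrix and row-reduce:
[v₁|v₂|w] = 
  [  0,  -2,  -6]
  [ -3,   2,   6]
Swap R1 ↔ R2
REF = 
  [ -3,   2,   6]
  [  0,  -2,  -6]

No row of the form [0 0 | nonzero], so the system is consistent. Back-substitution gives c₁ = 0, c₂ = 3: w = (0)·v₁ + (3)·v₂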